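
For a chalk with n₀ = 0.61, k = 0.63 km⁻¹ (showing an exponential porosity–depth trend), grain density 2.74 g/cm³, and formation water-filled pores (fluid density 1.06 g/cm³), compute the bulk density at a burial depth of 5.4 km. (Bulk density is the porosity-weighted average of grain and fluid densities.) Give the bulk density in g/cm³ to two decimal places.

2.71 g/cm³

Porosity at depth: n = 0.61·exp(−0.63×5.4) = 0.61×0.0333 = 0.0203
Bulk density: ρ_b = (1−n)ρ_g + n·ρ_f = 0.9797×2.74 + 0.0203×1.06
       = 2.684 + 0.022 = 2.706 g/cm³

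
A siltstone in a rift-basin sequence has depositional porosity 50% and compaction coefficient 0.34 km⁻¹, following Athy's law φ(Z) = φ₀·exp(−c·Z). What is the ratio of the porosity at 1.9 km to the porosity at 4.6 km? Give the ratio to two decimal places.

φ(Z₁)/φ(Z₂) = e^(−c·Z₁)/e^(−c·Z₂) = e^{c(Z₂−Z₁)}
= exp(0.34 × 2.7) = exp(0.918) = 2.5043

2.50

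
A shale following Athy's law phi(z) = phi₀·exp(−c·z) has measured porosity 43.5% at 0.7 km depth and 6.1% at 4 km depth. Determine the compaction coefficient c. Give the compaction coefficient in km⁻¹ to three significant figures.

Athy: phi(z) = phi₀ e^(−cz) ⇒ phi₁/phi₂ = e^{c(z₂−z₁)} ⇒ c = ln(phi₁/phi₂)/(z₂−z₁)
c = ln(0.435/0.061) / (4 − 0.7) = ln(7.131) / 3.3 = 1.9645 / 3.3 = 0.5953 km⁻¹

0.595 km⁻¹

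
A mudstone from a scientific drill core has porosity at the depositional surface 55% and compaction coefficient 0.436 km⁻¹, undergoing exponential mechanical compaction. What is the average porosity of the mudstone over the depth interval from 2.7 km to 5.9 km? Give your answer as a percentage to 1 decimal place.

9.1%

⟨φ⟩ = (1/(Z₂−Z₁)) ∫ φ₀ e^(−cZ) dZ = φ₀·(e^(−c·Z₁) − e^(−c·Z₂)) / (c·(Z₂−Z₁))
e^(−0.436×2.7) = 0.3081; e^(−0.436×5.9) = 0.0764
⟨φ⟩ = 0.55 × (0.3081 − 0.0764) / (0.436 × 3.2) = 0.55 × 0.1661 = 0.0914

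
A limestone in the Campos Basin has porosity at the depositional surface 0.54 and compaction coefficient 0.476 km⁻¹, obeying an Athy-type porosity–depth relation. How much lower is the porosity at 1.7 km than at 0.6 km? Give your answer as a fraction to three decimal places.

0.165

φ(0.6) = 0.54·e^(−0.476×0.6) = 0.4058
φ(1.7) = 0.54·e^(−0.476×1.7) = 0.2404
Δφ = 0.4058 − 0.2404 = 0.1654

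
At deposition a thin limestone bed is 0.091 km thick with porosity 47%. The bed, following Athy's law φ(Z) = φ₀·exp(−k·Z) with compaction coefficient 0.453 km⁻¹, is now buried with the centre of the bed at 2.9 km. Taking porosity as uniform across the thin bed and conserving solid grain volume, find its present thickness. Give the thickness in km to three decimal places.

Porosity at 2.9 km: φ = 0.47·exp(−0.453×2.9) = 0.1263
Solid-volume conservation: h(1−φ) = h₀(1−φ₀) ⇒ h = h₀·(1−φ₀)/(1−φ)
h = 0.091 × (1 − 0.47)/(1 − 0.1263) = 0.091 × 0.6066 = 0.0552 km

0.055 km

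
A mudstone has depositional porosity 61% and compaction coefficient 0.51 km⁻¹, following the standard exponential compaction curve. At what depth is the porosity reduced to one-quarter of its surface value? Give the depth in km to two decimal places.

2.72 km

phi/phi₀ = 1/4 ⇒ exp(−c·d) = 1/4 ⇒ d = ln(4) / c
d = 1.3863 / 0.51 = 2.718 km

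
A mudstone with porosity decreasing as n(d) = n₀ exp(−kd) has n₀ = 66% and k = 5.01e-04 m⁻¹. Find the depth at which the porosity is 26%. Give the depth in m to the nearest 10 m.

1860 m

Working in km (1 km = 1000 m; k in km⁻¹ = k in m⁻¹ × 1000):
Invert Athy's law: d = ln(n₀/n) / k
d = ln(0.66/0.26) / 0.501 = ln(2.538) / 0.501 = 0.9316 / 0.501 = 1.859 km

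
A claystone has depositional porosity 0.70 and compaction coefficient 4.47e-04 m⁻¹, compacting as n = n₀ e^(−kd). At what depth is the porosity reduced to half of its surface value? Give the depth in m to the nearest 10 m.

Working in km (1 km = 1000 m; k in km⁻¹ = k in m⁻¹ × 1000):
n/n₀ = 1/2 ⇒ exp(−k·d) = 1/2 ⇒ d = ln(2) / k
d = 0.6931 / 0.447 = 1.551 km

1550 m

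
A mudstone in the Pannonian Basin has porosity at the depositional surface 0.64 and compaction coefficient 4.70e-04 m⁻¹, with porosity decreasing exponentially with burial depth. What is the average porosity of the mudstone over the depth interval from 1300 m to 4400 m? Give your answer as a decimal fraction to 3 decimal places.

Working in km (1 km = 1000 m; k in km⁻¹ = k in m⁻¹ × 1000):
⟨n⟩ = (1/(Z₂−Z₁)) ∫ n₀ e^(−kZ) dZ = n₀·(e^(−k·Z₁) − e^(−k·Z₂)) / (k·(Z₂−Z₁))
e^(−0.47×1.3) = 0.5428; e^(−0.47×4.4) = 0.1264
⟨n⟩ = 0.64 × (0.5428 − 0.1264) / (0.47 × 3.1) = 0.64 × 0.2858 = 0.1829

0.183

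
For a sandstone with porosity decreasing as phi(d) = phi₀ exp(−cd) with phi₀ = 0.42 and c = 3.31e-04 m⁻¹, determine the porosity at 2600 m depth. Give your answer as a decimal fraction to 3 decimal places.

Working in km (1 km = 1000 m; c in km⁻¹ = c in m⁻¹ × 1000):
phi = phi₀·exp(−c·d) = 0.42 × exp(−0.331 × 2.6) = 0.42 × exp(−0.8606)
  = 0.42 × 0.4229 = 0.1776

0.178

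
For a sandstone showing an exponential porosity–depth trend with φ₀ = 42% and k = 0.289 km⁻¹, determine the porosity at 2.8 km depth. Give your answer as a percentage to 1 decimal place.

18.7%

φ = φ₀·exp(−k·z) = 0.42 × exp(−0.289 × 2.8) = 0.42 × exp(−0.8092)
  = 0.42 × 0.4452 = 0.1870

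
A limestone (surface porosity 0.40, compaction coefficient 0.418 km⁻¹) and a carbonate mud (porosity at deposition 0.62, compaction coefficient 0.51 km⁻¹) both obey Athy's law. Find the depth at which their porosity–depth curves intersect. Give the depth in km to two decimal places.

Set n₀ₐ e^(−cₐz) = n₀ᵦ e^(−cᵦz) ⇒ ln(n₀ₐ/n₀ᵦ) = (cₐ − cᵦ)·z
z = ln(0.4/0.62) / (0.418 − 0.51) = -0.4383 / -0.092 = 4.764 km

4.76 km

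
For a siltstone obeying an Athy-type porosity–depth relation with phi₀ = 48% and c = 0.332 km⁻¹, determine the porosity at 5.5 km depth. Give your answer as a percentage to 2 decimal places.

7.73%

phi = phi₀·exp(−c·Z) = 0.48 × exp(−0.332 × 5.5) = 0.48 × exp(−1.826)
  = 0.48 × 0.1611 = 0.0773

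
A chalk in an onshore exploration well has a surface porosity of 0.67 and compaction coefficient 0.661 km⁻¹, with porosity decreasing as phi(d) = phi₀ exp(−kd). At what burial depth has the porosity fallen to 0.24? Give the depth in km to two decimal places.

Invert Athy's law: d = ln(phi₀/phi) / k
d = ln(0.67/0.24) / 0.661 = ln(2.792) / 0.661 = 1.0266 / 0.661 = 1.553 km

1.55 km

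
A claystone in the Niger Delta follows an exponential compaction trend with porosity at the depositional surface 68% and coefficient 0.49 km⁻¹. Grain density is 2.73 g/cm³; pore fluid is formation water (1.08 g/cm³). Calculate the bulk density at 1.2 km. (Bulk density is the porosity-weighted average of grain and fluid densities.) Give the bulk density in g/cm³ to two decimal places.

Porosity at depth: phi = 0.68·exp(−0.49×1.2) = 0.68×0.5554 = 0.3777
Bulk density: ρ_b = (1−phi)ρ_g + phi·ρ_f = 0.6223×2.73 + 0.3777×1.08
       = 1.699 + 0.408 = 2.107 g/cm³

2.11 g/cm³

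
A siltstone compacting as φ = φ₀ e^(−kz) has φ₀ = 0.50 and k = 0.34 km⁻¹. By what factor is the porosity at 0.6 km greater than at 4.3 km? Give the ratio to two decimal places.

3.52

φ(z₁)/φ(z₂) = e^(−k·z₁)/e^(−k·z₂) = e^{k(z₂−z₁)}
= exp(0.34 × 3.7) = exp(1.258) = 3.5184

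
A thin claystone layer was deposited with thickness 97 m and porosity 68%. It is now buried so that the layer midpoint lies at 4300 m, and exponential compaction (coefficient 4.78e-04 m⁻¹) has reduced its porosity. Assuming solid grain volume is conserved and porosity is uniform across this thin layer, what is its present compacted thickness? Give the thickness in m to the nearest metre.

34 m

Working in km (1 km = 1000 m; k in km⁻¹ = k in m⁻¹ × 1000):
Porosity at 4.3 km: n = 0.68·exp(−0.478×4.3) = 0.0871
Solid-volume conservation: h(1−n) = h₀(1−n₀) ⇒ h = h₀·(1−n₀)/(1−n)
h = 0.097 × (1 − 0.68)/(1 − 0.0871) = 0.097 × 0.3505 = 0.0340 km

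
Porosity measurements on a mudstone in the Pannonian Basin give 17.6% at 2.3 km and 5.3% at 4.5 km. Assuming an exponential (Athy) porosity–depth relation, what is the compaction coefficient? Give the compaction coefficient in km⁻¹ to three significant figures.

0.546 km⁻¹

Athy: n(d) = n₀ e^(−βd) ⇒ n₁/n₂ = e^{β(d₂−d₁)} ⇒ β = ln(n₁/n₂)/(d₂−d₁)
β = ln(0.176/0.053) / (4.5 − 2.3) = ln(3.321) / 2.2 = 1.2002 / 2.2 = 0.5455 km⁻¹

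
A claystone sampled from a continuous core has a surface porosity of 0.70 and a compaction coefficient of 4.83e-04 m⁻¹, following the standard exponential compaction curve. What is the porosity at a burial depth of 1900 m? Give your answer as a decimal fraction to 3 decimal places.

Working in km (1 km = 1000 m; β in km⁻¹ = β in m⁻¹ × 1000):
phi = phi₀·exp(−β·z) = 0.7 × exp(−0.483 × 1.9) = 0.7 × exp(−0.9177)
  = 0.7 × 0.3994 = 0.2796

0.280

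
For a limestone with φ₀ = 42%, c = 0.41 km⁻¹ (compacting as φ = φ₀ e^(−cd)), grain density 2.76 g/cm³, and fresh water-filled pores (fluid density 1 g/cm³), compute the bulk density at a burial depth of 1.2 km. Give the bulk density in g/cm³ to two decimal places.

2.31 g/cm³

Porosity at depth: φ = 0.42·exp(−0.41×1.2) = 0.42×0.6114 = 0.2568
Bulk density: ρ_b = (1−φ)ρ_g + φ·ρ_f = 0.7432×2.76 + 0.2568×1
       = 2.051 + 0.257 = 2.308 g/cm³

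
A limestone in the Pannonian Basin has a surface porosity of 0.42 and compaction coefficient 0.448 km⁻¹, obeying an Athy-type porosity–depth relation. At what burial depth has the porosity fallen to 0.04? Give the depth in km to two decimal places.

5.25 km

Invert Athy's law: Z = ln(n₀/n) / β
Z = ln(0.42/0.04) / 0.448 = ln(10.5) / 0.448 = 2.3514 / 0.448 = 5.249 km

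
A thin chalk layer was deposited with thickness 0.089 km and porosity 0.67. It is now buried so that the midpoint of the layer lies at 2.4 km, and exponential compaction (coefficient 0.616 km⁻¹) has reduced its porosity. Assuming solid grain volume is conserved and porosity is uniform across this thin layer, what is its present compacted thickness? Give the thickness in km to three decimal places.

0.035 km

Porosity at 2.4 km: φ = 0.67·exp(−0.616×2.4) = 0.1528
Solid-volume conservation: h(1−φ) = h₀(1−φ₀) ⇒ h = h₀·(1−φ₀)/(1−φ)
h = 0.089 × (1 − 0.67)/(1 − 0.1528) = 0.089 × 0.3895 = 0.0347 km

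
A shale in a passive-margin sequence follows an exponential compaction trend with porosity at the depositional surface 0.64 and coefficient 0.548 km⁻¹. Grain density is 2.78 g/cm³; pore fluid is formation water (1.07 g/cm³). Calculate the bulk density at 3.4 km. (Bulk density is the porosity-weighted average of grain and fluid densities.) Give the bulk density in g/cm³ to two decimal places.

2.61 g/cm³

Porosity at depth: n = 0.64·exp(−0.548×3.4) = 0.64×0.1552 = 0.0993
Bulk density: ρ_b = (1−n)ρ_g + n·ρ_f = 0.9007×2.78 + 0.0993×1.07
       = 2.504 + 0.106 = 2.610 g/cm³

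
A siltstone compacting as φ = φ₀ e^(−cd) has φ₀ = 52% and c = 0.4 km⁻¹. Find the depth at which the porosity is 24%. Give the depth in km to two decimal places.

Invert Athy's law: d = ln(φ₀/φ) / c
d = ln(0.52/0.24) / 0.4 = ln(2.167) / 0.4 = 0.7732 / 0.4 = 1.933 km

1.93 km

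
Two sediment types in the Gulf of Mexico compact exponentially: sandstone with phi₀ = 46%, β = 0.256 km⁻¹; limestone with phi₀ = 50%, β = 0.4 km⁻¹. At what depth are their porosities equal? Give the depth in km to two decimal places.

0.58 km

Set phi₀ₐ e^(−βₐd) = phi₀ᵦ e^(−βᵦd) ⇒ ln(phi₀ₐ/phi₀ᵦ) = (βₐ − βᵦ)·d
d = ln(0.46/0.5) / (0.256 − 0.4) = -0.0834 / -0.144 = 0.579 km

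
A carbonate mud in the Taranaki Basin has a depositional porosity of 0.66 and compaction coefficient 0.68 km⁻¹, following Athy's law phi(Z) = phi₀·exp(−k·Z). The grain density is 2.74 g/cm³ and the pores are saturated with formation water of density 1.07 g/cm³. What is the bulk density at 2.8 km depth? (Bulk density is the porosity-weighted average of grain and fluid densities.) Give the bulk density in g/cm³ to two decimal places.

Porosity at depth: phi = 0.66·exp(−0.68×2.8) = 0.66×0.1490 = 0.0983
Bulk density: ρ_b = (1−phi)ρ_g + phi·ρ_f = 0.9017×2.74 + 0.0983×1.07
       = 2.471 + 0.105 = 2.576 g/cm³

2.58 g/cm³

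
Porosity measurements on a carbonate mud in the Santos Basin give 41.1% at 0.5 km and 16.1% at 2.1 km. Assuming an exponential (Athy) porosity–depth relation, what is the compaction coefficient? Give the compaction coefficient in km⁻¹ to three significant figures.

0.586 km⁻¹

Athy: φ(d) = φ₀ e^(−cd) ⇒ φ₁/φ₂ = e^{c(d₂−d₁)} ⇒ c = ln(φ₁/φ₂)/(d₂−d₁)
c = ln(0.411/0.161) / (2.1 − 0.5) = ln(2.553) / 1.6 = 0.9372 / 1.6 = 0.5857 km⁻¹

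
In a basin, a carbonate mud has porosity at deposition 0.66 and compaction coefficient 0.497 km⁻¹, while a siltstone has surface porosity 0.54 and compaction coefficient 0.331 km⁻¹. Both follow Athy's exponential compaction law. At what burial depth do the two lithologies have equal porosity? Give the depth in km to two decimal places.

1.21 km

Set φ₀ₐ e^(−kₐZ) = φ₀ᵦ e^(−kᵦZ) ⇒ ln(φ₀ₐ/φ₀ᵦ) = (kₐ − kᵦ)·Z
Z = ln(0.66/0.54) / (0.497 − 0.331) = 0.2007 / 0.166 = 1.209 km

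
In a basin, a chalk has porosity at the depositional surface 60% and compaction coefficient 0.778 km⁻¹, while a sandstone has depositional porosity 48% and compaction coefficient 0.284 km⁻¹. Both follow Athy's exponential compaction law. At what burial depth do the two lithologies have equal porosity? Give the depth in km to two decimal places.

Set n₀ₐ e^(−cₐZ) = n₀ᵦ e^(−cᵦZ) ⇒ ln(n₀ₐ/n₀ᵦ) = (cₐ − cᵦ)·Z
Z = ln(0.6/0.48) / (0.778 − 0.284) = 0.2231 / 0.494 = 0.452 km

0.45 km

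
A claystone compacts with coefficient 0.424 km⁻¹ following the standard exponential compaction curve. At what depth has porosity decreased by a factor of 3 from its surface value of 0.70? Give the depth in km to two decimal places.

2.59 km

φ/φ₀ = 1/3 ⇒ exp(−k·z) = 1/3 ⇒ z = ln(3) / k
z = 1.0986 / 0.424 = 2.591 km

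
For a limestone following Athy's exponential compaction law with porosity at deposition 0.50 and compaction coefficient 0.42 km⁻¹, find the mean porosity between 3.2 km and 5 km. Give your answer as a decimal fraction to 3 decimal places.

⟨phi⟩ = (1/(z₂−z₁)) ∫ phi₀ e^(−kz) dz = phi₀·(e^(−k·z₁) − e^(−k·z₂)) / (k·(z₂−z₁))
e^(−0.42×3.2) = 0.2608; e^(−0.42×5) = 0.1225
⟨phi⟩ = 0.5 × (0.2608 − 0.1225) / (0.42 × 1.8) = 0.5 × 0.1830 = 0.0915

0.091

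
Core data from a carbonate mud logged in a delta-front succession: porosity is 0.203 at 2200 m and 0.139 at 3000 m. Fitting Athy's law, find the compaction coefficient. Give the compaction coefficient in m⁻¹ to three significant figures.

Working in km (1 km = 1000 m; c in km⁻¹ = c in m⁻¹ × 1000):
Athy: phi(z) = phi₀ e^(−cz) ⇒ phi₁/phi₂ = e^{c(z₂−z₁)} ⇒ c = ln(phi₁/phi₂)/(z₂−z₁)
c = ln(0.203/0.139) / (3 − 2.2) = ln(1.46) / 0.8 = 0.3787 / 0.8 = 0.4734 km⁻¹

0.000473 m⁻¹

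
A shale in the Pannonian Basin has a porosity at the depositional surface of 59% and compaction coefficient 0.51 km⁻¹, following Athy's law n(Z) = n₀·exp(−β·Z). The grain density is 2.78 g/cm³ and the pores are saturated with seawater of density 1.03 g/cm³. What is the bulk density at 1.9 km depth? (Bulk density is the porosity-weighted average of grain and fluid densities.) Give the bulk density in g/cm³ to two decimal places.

2.39 g/cm³

Porosity at depth: n = 0.59·exp(−0.51×1.9) = 0.59×0.3795 = 0.2239
Bulk density: ρ_b = (1−n)ρ_g + n·ρ_f = 0.7761×2.78 + 0.2239×1.03
       = 2.158 + 0.231 = 2.388 g/cm³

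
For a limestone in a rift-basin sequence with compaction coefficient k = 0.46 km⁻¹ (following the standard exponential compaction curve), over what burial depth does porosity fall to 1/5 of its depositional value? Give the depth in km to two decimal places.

3.50 km

n/n₀ = 1/5 ⇒ exp(−k·Z) = 1/5 ⇒ Z = ln(5) / k
Z = 1.6094 / 0.46 = 3.499 km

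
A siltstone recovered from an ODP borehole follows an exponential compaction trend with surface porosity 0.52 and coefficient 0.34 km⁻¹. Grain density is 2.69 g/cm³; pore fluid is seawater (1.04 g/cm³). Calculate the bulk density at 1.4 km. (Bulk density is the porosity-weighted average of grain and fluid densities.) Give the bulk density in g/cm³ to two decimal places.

2.16 g/cm³

Porosity at depth: n = 0.52·exp(−0.34×1.4) = 0.52×0.6213 = 0.3231
Bulk density: ρ_b = (1−n)ρ_g + n·ρ_f = 0.6769×2.69 + 0.3231×1.04
       = 1.821 + 0.336 = 2.157 g/cm³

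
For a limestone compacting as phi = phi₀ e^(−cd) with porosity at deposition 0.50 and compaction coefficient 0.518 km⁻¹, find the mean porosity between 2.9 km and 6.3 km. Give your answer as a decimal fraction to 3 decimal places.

⟨phi⟩ = (1/(d₂−d₁)) ∫ phi₀ e^(−cd) dd = phi₀·(e^(−c·d₁) − e^(−c·d₂)) / (c·(d₂−d₁))
e^(−0.518×2.9) = 0.2226; e^(−0.518×6.3) = 0.0383
⟨phi⟩ = 0.5 × (0.2226 − 0.0383) / (0.518 × 3.4) = 0.5 × 0.1047 = 0.0523

0.052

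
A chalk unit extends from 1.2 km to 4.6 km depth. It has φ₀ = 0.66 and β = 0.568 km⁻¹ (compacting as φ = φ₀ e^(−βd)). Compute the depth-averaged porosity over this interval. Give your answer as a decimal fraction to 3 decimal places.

0.148

⟨φ⟩ = (1/(d₂−d₁)) ∫ φ₀ e^(−βd) dd = φ₀·(e^(−β·d₁) − e^(−β·d₂)) / (β·(d₂−d₁))
e^(−0.568×1.2) = 0.5058; e^(−0.568×4.6) = 0.0733
⟨φ⟩ = 0.66 × (0.5058 − 0.0733) / (0.568 × 3.4) = 0.66 × 0.2239 = 0.1478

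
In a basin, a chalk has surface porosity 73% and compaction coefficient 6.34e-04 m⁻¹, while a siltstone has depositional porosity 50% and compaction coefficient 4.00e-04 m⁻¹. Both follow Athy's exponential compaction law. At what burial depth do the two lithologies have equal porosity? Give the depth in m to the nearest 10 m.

Working in km (1 km = 1000 m; β in km⁻¹ = β in m⁻¹ × 1000):
Set n₀ₐ e^(−βₐZ) = n₀ᵦ e^(−βᵦZ) ⇒ ln(n₀ₐ/n₀ᵦ) = (βₐ − βᵦ)·Z
Z = ln(0.73/0.5) / (0.634 − 0.4) = 0.3784 / 0.234 = 1.617 km

1620 m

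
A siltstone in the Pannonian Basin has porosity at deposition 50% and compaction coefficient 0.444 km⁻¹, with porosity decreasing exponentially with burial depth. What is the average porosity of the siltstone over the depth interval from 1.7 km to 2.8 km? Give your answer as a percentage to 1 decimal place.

⟨n⟩ = (1/(z₂−z₁)) ∫ n₀ e^(−kz) dz = n₀·(e^(−k·z₁) − e^(−k·z₂)) / (k·(z₂−z₁))
e^(−0.444×1.7) = 0.4701; e^(−0.444×2.8) = 0.2885
⟨n⟩ = 0.5 × (0.4701 − 0.2885) / (0.444 × 1.1) = 0.5 × 0.3719 = 0.1860

18.6%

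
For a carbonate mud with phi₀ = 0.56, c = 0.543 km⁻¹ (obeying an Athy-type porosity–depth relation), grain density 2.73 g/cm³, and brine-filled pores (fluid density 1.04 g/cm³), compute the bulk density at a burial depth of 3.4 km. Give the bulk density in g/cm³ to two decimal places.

Porosity at depth: phi = 0.56·exp(−0.543×3.4) = 0.56×0.1578 = 0.0884
Bulk density: ρ_b = (1−phi)ρ_g + phi·ρ_f = 0.9116×2.73 + 0.0884×1.04
       = 2.489 + 0.092 = 2.581 g/cm³

2.58 g/cm³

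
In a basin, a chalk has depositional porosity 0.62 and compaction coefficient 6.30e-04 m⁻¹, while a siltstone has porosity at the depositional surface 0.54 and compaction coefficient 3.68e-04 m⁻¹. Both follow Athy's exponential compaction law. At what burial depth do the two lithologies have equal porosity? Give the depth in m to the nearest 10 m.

Working in km (1 km = 1000 m; k in km⁻¹ = k in m⁻¹ × 1000):
Set phi₀ₐ e^(−kₐz) = phi₀ᵦ e^(−kᵦz) ⇒ ln(phi₀ₐ/phi₀ᵦ) = (kₐ − kᵦ)·z
z = ln(0.62/0.54) / (0.63 − 0.368) = 0.1382 / 0.262 = 0.527 km

530 m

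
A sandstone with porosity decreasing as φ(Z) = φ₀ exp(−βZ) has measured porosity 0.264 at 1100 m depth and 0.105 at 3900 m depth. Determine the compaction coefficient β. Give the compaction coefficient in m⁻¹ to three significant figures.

Working in km (1 km = 1000 m; β in km⁻¹ = β in m⁻¹ × 1000):
Athy: φ(Z) = φ₀ e^(−βZ) ⇒ φ₁/φ₂ = e^{β(Z₂−Z₁)} ⇒ β = ln(φ₁/φ₂)/(Z₂−Z₁)
β = ln(0.264/0.105) / (3.9 − 1.1) = ln(2.514) / 2.8 = 0.9220 / 2.8 = 0.3293 km⁻¹

0.000329 m⁻¹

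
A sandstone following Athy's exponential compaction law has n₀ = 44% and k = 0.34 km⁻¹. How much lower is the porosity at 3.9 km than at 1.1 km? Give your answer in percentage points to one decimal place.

18.6 percentage points

n(1.1) = 0.44·e^(−0.34×1.1) = 0.3027
n(3.9) = 0.44·e^(−0.34×3.9) = 0.1168
Δn = 0.3027 − 0.1168 = 0.1859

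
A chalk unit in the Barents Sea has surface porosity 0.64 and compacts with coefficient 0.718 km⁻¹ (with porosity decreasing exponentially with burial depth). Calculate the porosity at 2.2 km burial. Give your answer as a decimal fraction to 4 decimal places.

φ = φ₀·exp(−β·z) = 0.64 × exp(−0.718 × 2.2) = 0.64 × exp(−1.58)
  = 0.64 × 0.2061 = 0.1319

0.1319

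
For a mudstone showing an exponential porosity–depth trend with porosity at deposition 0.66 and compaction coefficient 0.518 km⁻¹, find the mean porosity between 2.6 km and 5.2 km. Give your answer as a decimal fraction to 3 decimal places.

⟨φ⟩ = (1/(z₂−z₁)) ∫ φ₀ e^(−βz) dz = φ₀·(e^(−β·z₁) − e^(−β·z₂)) / (β·(z₂−z₁))
e^(−0.518×2.6) = 0.2601; e^(−0.518×5.2) = 0.0676
⟨φ⟩ = 0.66 × (0.2601 − 0.0676) / (0.518 × 2.6) = 0.66 × 0.1429 = 0.0943

0.094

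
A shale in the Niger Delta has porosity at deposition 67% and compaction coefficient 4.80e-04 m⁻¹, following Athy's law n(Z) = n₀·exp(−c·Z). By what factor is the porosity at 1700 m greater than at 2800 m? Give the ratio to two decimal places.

1.70

Working in km (1 km = 1000 m; c in km⁻¹ = c in m⁻¹ × 1000):
n(Z₁)/n(Z₂) = e^(−c·Z₁)/e^(−c·Z₂) = e^{c(Z₂−Z₁)}
= exp(0.48 × 1.1) = exp(0.528) = 1.6955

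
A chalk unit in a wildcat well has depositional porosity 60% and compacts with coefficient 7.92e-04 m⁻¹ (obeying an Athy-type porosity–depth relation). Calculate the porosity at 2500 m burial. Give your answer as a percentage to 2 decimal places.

8.28%

Working in km (1 km = 1000 m; β in km⁻¹ = β in m⁻¹ × 1000):
n = n₀·exp(−β·Z) = 0.6 × exp(−0.792 × 2.5) = 0.6 × exp(−1.98)
  = 0.6 × 0.1381 = 0.0828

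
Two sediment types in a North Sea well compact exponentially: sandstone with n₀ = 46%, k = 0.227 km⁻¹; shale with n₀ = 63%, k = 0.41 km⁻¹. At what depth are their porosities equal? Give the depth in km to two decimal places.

Set n₀ₐ e^(−kₐd) = n₀ᵦ e^(−kᵦd) ⇒ ln(n₀ₐ/n₀ᵦ) = (kₐ − kᵦ)·d
d = ln(0.46/0.63) / (0.227 − 0.41) = -0.3145 / -0.183 = 1.719 km

1.72 km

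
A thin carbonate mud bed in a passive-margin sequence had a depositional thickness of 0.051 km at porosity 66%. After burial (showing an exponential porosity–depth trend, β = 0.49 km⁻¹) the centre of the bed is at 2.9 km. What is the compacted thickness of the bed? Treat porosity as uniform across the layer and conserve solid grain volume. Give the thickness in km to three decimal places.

Porosity at 2.9 km: φ = 0.66·exp(−0.49×2.9) = 0.1594
Solid-volume conservation: h(1−φ) = h₀(1−φ₀) ⇒ h = h₀·(1−φ₀)/(1−φ)
h = 0.051 × (1 − 0.66)/(1 − 0.1594) = 0.051 × 0.4045 = 0.0206 km

0.021 km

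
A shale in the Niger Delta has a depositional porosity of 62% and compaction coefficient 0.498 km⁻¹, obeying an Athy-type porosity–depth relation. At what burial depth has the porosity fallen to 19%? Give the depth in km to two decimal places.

2.37 km

Invert Athy's law: Z = ln(φ₀/φ) / β
Z = ln(0.62/0.19) / 0.498 = ln(3.263) / 0.498 = 1.1827 / 0.498 = 2.375 km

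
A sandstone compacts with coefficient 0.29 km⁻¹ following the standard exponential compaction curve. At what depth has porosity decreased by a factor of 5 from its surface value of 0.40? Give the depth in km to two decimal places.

φ/φ₀ = 1/5 ⇒ exp(−β·z) = 1/5 ⇒ z = ln(5) / β
z = 1.6094 / 0.29 = 5.550 km

5.55 km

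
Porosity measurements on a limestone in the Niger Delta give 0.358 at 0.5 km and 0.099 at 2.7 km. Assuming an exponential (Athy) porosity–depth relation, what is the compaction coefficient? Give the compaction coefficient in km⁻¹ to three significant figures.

Athy: n(z) = n₀ e^(−cz) ⇒ n₁/n₂ = e^{c(z₂−z₁)} ⇒ c = ln(n₁/n₂)/(z₂−z₁)
c = ln(0.358/0.099) / (2.7 − 0.5) = ln(3.616) / 2.2 = 1.2854 / 2.2 = 0.5843 km⁻¹

0.584 km⁻¹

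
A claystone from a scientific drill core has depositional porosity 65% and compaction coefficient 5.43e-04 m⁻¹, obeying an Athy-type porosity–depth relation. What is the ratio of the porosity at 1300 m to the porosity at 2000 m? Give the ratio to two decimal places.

Working in km (1 km = 1000 m; β in km⁻¹ = β in m⁻¹ × 1000):
phi(Z₁)/phi(Z₂) = e^(−β·Z₁)/e^(−β·Z₂) = e^{β(Z₂−Z₁)}
= exp(0.543 × 0.7) = exp(0.3801) = 1.4624

1.46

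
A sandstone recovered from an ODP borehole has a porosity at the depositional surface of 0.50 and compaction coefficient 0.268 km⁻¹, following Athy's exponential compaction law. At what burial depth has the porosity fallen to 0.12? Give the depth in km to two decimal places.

Invert Athy's law: z = ln(n₀/n) / k
z = ln(0.5/0.12) / 0.268 = ln(4.167) / 0.268 = 1.4271 / 0.268 = 5.325 km

5.33 km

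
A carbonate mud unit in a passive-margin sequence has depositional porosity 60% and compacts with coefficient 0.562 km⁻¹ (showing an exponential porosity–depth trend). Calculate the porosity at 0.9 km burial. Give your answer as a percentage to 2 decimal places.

φ = φ₀·exp(−β·d) = 0.6 × exp(−0.562 × 0.9) = 0.6 × exp(−0.5058)
  = 0.6 × 0.6030 = 0.3618

36.18%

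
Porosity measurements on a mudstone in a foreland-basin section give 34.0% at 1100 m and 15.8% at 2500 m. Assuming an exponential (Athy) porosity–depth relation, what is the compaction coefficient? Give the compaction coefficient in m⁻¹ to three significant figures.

Working in km (1 km = 1000 m; c in km⁻¹ = c in m⁻¹ × 1000):
Athy: phi(z) = phi₀ e^(−cz) ⇒ phi₁/phi₂ = e^{c(z₂−z₁)} ⇒ c = ln(phi₁/phi₂)/(z₂−z₁)
c = ln(0.34/0.158) / (2.5 − 1.1) = ln(2.152) / 1.4 = 0.7664 / 1.4 = 0.5474 km⁻¹

0.000547 m⁻¹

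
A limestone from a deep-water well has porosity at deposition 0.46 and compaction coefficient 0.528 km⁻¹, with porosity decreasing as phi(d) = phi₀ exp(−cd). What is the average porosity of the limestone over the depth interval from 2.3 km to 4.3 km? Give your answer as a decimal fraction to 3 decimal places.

⟨phi⟩ = (1/(d₂−d₁)) ∫ phi₀ e^(−cd) dd = phi₀·(e^(−c·d₁) − e^(−c·d₂)) / (c·(d₂−d₁))
e^(−0.528×2.3) = 0.2969; e^(−0.528×4.3) = 0.1033
⟨phi⟩ = 0.46 × (0.2969 − 0.1033) / (0.528 × 2) = 0.46 × 0.1833 = 0.0843

0.084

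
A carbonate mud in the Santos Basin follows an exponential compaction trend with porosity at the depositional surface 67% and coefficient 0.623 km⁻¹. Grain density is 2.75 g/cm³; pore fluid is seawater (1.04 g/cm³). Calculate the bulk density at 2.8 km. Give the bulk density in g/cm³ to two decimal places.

2.55 g/cm³

Porosity at depth: phi = 0.67·exp(−0.623×2.8) = 0.67×0.1747 = 0.1171
Bulk density: ρ_b = (1−phi)ρ_g + phi·ρ_f = 0.8829×2.75 + 0.1171×1.04
       = 2.428 + 0.122 = 2.550 g/cm³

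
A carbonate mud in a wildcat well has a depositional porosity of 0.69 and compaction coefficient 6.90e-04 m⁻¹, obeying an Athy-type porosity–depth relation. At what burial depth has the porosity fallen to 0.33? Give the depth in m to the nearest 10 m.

Working in km (1 km = 1000 m; c in km⁻¹ = c in m⁻¹ × 1000):
Invert Athy's law: Z = ln(phi₀/phi) / c
Z = ln(0.69/0.33) / 0.69 = ln(2.091) / 0.69 = 0.7376 / 0.69 = 1.069 km

1070 m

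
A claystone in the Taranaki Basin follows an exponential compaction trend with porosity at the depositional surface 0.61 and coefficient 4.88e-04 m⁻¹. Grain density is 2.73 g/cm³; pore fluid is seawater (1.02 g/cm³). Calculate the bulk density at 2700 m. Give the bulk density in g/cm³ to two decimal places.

Working in km (1 km = 1000 m; β in km⁻¹ = β in m⁻¹ × 1000):
Porosity at depth: phi = 0.61·exp(−0.488×2.7) = 0.61×0.2678 = 0.1633
Bulk density: ρ_b = (1−phi)ρ_g + phi·ρ_f = 0.8367×2.73 + 0.1633×1.02
       = 2.284 + 0.167 = 2.451 g/cm³

2.45 g/cm³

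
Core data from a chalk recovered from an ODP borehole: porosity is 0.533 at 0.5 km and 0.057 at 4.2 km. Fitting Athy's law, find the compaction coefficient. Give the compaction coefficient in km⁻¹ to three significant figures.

Athy: φ(z) = φ₀ e^(−βz) ⇒ φ₁/φ₂ = e^{β(z₂−z₁)} ⇒ β = ln(φ₁/φ₂)/(z₂−z₁)
β = ln(0.533/0.057) / (4.2 − 0.5) = ln(9.351) / 3.7 = 2.2355 / 3.7 = 0.6042 km⁻¹

0.604 km⁻¹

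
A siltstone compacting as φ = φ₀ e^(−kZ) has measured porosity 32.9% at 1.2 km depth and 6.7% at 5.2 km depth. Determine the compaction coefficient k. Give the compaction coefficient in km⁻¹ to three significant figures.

0.398 km⁻¹

Athy: φ(Z) = φ₀ e^(−kZ) ⇒ φ₁/φ₂ = e^{k(Z₂−Z₁)} ⇒ k = ln(φ₁/φ₂)/(Z₂−Z₁)
k = ln(0.329/0.067) / (5.2 − 1.2) = ln(4.91) / 4 = 1.5914 / 4 = 0.3978 km⁻¹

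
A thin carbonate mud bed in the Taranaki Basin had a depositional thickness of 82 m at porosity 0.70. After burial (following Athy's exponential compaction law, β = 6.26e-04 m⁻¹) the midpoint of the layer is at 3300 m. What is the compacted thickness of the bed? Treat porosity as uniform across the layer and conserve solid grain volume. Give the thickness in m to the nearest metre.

Working in km (1 km = 1000 m; β in km⁻¹ = β in m⁻¹ × 1000):
Porosity at 3.3 km: phi = 0.7·exp(−0.626×3.3) = 0.0887
Solid-volume conservation: h(1−phi) = h₀(1−phi₀) ⇒ h = h₀·(1−phi₀)/(1−phi)
h = 0.082 × (1 − 0.7)/(1 − 0.0887) = 0.082 × 0.3292 = 0.0270 km

27 m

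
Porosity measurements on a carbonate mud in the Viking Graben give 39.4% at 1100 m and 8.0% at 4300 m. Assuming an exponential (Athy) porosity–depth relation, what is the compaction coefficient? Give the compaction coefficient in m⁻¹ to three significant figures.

Working in km (1 km = 1000 m; c in km⁻¹ = c in m⁻¹ × 1000):
Athy: phi(z) = phi₀ e^(−cz) ⇒ phi₁/phi₂ = e^{c(z₂−z₁)} ⇒ c = ln(phi₁/phi₂)/(z₂−z₁)
c = ln(0.394/0.08) / (4.3 − 1.1) = ln(4.925) / 3.2 = 1.5943 / 3.2 = 0.4982 km⁻¹

0.000498 m⁻¹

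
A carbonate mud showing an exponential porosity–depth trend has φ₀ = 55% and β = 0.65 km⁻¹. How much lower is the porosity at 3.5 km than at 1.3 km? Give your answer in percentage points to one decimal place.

φ(1.3) = 0.55·e^(−0.65×1.3) = 0.2363
φ(3.5) = 0.55·e^(−0.65×3.5) = 0.0565
Δφ = 0.2363 − 0.0565 = 0.1797

18.0 percentage points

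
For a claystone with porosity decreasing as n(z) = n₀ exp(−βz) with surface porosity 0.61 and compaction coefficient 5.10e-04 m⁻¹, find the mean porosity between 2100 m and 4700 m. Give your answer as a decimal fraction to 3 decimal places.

Working in km (1 km = 1000 m; β in km⁻¹ = β in m⁻¹ × 1000):
⟨n⟩ = (1/(z₂−z₁)) ∫ n₀ e^(−βz) dz = n₀·(e^(−β·z₁) − e^(−β·z₂)) / (β·(z₂−z₁))
e^(−0.51×2.1) = 0.3427; e^(−0.51×4.7) = 0.0910
⟨n⟩ = 0.61 × (0.3427 − 0.0910) / (0.51 × 2.6) = 0.61 × 0.1898 = 0.1158

0.116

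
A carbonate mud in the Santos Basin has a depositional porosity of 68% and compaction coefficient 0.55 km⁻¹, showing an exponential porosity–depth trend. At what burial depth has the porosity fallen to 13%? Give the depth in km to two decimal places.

Invert Athy's law: z = ln(φ₀/φ) / k
z = ln(0.68/0.13) / 0.55 = ln(5.231) / 0.55 = 1.6546 / 0.55 = 3.008 km

3.01 km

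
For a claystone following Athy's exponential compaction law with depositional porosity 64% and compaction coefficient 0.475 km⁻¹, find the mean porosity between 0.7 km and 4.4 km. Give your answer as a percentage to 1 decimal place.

⟨φ⟩ = (1/(Z₂−Z₁)) ∫ φ₀ e^(−cZ) dZ = φ₀·(e^(−c·Z₁) − e^(−c·Z₂)) / (c·(Z₂−Z₁))
e^(−0.475×0.7) = 0.7171; e^(−0.475×4.4) = 0.1237
⟨φ⟩ = 0.64 × (0.7171 − 0.1237) / (0.475 × 3.7) = 0.64 × 0.3377 = 0.2161

21.6%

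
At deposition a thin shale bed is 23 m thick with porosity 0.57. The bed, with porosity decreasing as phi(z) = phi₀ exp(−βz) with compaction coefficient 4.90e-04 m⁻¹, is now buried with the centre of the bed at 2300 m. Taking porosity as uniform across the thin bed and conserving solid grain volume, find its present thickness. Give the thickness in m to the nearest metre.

12 m

Working in km (1 km = 1000 m; β in km⁻¹ = β in m⁻¹ × 1000):
Porosity at 2.3 km: phi = 0.57·exp(−0.49×2.3) = 0.1847
Solid-volume conservation: h(1−phi) = h₀(1−phi₀) ⇒ h = h₀·(1−phi₀)/(1−phi)
h = 0.023 × (1 − 0.57)/(1 − 0.1847) = 0.023 × 0.5274 = 0.0121 km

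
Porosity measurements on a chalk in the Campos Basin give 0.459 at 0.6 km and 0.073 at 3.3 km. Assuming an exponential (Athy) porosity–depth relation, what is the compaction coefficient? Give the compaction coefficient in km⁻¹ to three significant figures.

0.681 km⁻¹

Athy: phi(Z) = phi₀ e^(−kZ) ⇒ phi₁/phi₂ = e^{k(Z₂−Z₁)} ⇒ k = ln(phi₁/phi₂)/(Z₂−Z₁)
k = ln(0.459/0.073) / (3.3 − 0.6) = ln(6.288) / 2.7 = 1.8386 / 2.7 = 0.681 km⁻¹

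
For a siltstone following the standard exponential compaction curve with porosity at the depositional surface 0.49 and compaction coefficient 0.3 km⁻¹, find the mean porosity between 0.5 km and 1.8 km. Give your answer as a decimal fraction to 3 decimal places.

0.349

⟨n⟩ = (1/(Z₂−Z₁)) ∫ n₀ e^(−cZ) dZ = n₀·(e^(−c·Z₁) − e^(−c·Z₂)) / (c·(Z₂−Z₁))
e^(−0.3×0.5) = 0.8607; e^(−0.3×1.8) = 0.5827
⟨n⟩ = 0.49 × (0.8607 − 0.5827) / (0.3 × 1.3) = 0.49 × 0.7127 = 0.3492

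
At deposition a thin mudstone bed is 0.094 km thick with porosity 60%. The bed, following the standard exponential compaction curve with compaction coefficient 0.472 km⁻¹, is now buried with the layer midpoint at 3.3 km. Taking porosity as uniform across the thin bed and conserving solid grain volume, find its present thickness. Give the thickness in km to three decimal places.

Porosity at 3.3 km: φ = 0.6·exp(−0.472×3.3) = 0.1264
Solid-volume conservation: h(1−φ) = h₀(1−φ₀) ⇒ h = h₀·(1−φ₀)/(1−φ)
h = 0.094 × (1 − 0.6)/(1 − 0.1264) = 0.094 × 0.4579 = 0.0430 km

0.043 km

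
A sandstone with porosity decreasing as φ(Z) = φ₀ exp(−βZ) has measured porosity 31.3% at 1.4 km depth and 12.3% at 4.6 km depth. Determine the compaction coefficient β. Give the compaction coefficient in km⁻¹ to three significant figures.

0.292 km⁻¹

Athy: φ(Z) = φ₀ e^(−βZ) ⇒ φ₁/φ₂ = e^{β(Z₂−Z₁)} ⇒ β = ln(φ₁/φ₂)/(Z₂−Z₁)
β = ln(0.313/0.123) / (4.6 − 1.4) = ln(2.545) / 3.2 = 0.9340 / 3.2 = 0.2919 km⁻¹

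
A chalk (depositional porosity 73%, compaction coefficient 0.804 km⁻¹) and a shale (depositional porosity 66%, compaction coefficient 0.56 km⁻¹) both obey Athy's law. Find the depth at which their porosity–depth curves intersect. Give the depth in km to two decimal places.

0.41 km

Set n₀ₐ e^(−βₐz) = n₀ᵦ e^(−βᵦz) ⇒ ln(n₀ₐ/n₀ᵦ) = (βₐ − βᵦ)·z
z = ln(0.73/0.66) / (0.804 − 0.56) = 0.1008 / 0.244 = 0.413 km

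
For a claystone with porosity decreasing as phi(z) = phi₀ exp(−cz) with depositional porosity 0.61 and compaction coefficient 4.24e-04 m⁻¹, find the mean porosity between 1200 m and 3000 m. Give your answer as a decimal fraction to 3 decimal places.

0.257

Working in km (1 km = 1000 m; c in km⁻¹ = c in m⁻¹ × 1000):
⟨phi⟩ = (1/(z₂−z₁)) ∫ phi₀ e^(−cz) dz = phi₀·(e^(−c·z₁) − e^(−c·z₂)) / (c·(z₂−z₁))
e^(−0.424×1.2) = 0.6012; e^(−0.424×3) = 0.2803
⟨phi⟩ = 0.61 × (0.6012 − 0.2803) / (0.424 × 1.8) = 0.61 × 0.4205 = 0.2565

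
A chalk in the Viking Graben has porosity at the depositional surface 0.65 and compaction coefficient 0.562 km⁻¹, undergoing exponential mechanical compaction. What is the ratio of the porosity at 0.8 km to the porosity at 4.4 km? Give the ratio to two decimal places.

7.56

φ(z₁)/φ(z₂) = e^(−k·z₁)/e^(−k·z₂) = e^{k(z₂−z₁)}
= exp(0.562 × 3.6) = exp(2.023) = 7.5625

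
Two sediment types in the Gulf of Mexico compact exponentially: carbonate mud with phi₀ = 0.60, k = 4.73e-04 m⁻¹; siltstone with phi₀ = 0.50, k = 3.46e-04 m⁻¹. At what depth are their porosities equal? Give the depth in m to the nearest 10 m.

Working in km (1 km = 1000 m; k in km⁻¹ = k in m⁻¹ × 1000):
Set phi₀ₐ e^(−kₐZ) = phi₀ᵦ e^(−kᵦZ) ⇒ ln(phi₀ₐ/phi₀ᵦ) = (kₐ − kᵦ)·Z
Z = ln(0.6/0.5) / (0.473 − 0.346) = 0.1823 / 0.127 = 1.436 km

1440 m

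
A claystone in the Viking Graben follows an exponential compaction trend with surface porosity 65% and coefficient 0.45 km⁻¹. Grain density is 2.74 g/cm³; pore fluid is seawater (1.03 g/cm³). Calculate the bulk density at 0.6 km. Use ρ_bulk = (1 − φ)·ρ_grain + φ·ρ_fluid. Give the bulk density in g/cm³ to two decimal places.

Porosity at depth: n = 0.65·exp(−0.45×0.6) = 0.65×0.7634 = 0.4962
Bulk density: ρ_b = (1−n)ρ_g + n·ρ_f = 0.5038×2.74 + 0.4962×1.03
       = 1.380 + 0.511 = 1.892 g/cm³

1.89 g/cm³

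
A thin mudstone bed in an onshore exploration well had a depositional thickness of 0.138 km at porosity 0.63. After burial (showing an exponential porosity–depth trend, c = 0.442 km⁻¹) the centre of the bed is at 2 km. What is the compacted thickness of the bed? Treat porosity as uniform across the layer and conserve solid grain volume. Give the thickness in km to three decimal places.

0.069 km

Porosity at 2 km: phi = 0.63·exp(−0.442×2) = 0.2603
Solid-volume conservation: h(1−phi) = h₀(1−phi₀) ⇒ h = h₀·(1−phi₀)/(1−phi)
h = 0.138 × (1 − 0.63)/(1 − 0.2603) = 0.138 × 0.5002 = 0.0690 km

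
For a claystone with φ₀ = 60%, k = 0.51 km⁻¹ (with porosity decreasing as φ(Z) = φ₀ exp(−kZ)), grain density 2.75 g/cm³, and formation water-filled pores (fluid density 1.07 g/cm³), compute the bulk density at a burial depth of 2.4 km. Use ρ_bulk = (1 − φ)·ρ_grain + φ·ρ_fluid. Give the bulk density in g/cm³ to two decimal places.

Porosity at depth: φ = 0.6·exp(−0.51×2.4) = 0.6×0.2941 = 0.1764
Bulk density: ρ_b = (1−φ)ρ_g + φ·ρ_f = 0.8236×2.75 + 0.1764×1.07
       = 2.265 + 0.189 = 2.454 g/cm³

2.45 g/cm³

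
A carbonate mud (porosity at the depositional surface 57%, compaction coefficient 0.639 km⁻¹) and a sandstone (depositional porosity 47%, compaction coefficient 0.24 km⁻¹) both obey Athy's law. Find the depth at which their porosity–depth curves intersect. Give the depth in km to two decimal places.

0.48 km

Set phi₀ₐ e^(−cₐZ) = phi₀ᵦ e^(−cᵦZ) ⇒ ln(phi₀ₐ/phi₀ᵦ) = (cₐ − cᵦ)·Z
Z = ln(0.57/0.47) / (0.639 − 0.24) = 0.1929 / 0.399 = 0.483 km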